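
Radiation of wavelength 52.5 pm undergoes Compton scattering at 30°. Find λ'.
52.8251 pm

Using the Compton formula: λ' = λ + λ_C(1 − cos θ)

For θ = 30°, cos θ = √3/2 (exact) ≈ 0.8660, so:
1 − cos 30° = 1 − (√3/2) ≈ 0.1340

Δλ = λ_C × 0.1340 = 2.4263 × 0.1340 = 0.3251 pm

λ' = 52.5 + 0.3251 = 52.8251 pm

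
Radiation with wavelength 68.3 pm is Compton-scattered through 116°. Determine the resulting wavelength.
71.7899 pm

Using the Compton scattering formula:
λ' = λ + Δλ = λ + λ_C(1 - cos θ)

Given:
- Initial wavelength λ = 68.3 pm
- Scattering angle θ = 116°
- Compton wavelength λ_C ≈ 2.4263 pm

Calculate the shift:
Δλ = 2.4263 × (1 - cos(116°))
Δλ = 2.4263 × 1.4384
Δλ = 3.4899 pm

Final wavelength:
λ' = 68.3 + 3.4899 = 71.7899 pm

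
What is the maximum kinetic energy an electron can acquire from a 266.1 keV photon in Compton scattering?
135.7540 keV

Maximum energy transfer occurs at θ = 180° (backscattering).

Initial photon: E₀ = 266.1 keV → λ₀ = 4.6593 pm

Maximum Compton shift (at 180°):
Δλ_max = 2λ_C = 2 × 2.4263 = 4.8526 pm

Final wavelength:
λ' = 4.6593 + 4.8526 = 9.5119 pm

Minimum photon energy (maximum energy to electron):
E'_min = hc/λ' = 130.3460 keV

Maximum electron kinetic energy:
K_max = E₀ - E'_min = 266.1000 - 130.3460 = 135.7540 keV

(Intermediate values are shown rounded; full precision is carried through to the final answer.)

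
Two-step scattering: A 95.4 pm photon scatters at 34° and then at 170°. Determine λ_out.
100.6306 pm

Apply Compton shift twice:

First scattering at θ₁ = 34°:
Δλ₁ = λ_C(1 - cos(34°))
Δλ₁ = 2.4263 × 0.1710
Δλ₁ = 0.4148 pm

After first scattering:
λ₁ = 95.4 + 0.4148 = 95.8148 pm

Second scattering at θ₂ = 170°:
Δλ₂ = λ_C(1 - cos(170°))
Δλ₂ = 2.4263 × 1.9848
Δλ₂ = 4.8158 pm

Final wavelength:
λ₂ = 95.8148 + 4.8158 = 100.6306 pm

Total shift: Δλ_total = 0.4148 + 4.8158 = 5.2306 pm

(Intermediate values are shown rounded; full precision is carried through to the final answer.)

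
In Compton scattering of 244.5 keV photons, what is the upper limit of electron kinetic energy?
119.5606 keV

Maximum energy transfer occurs at θ = 180° (backscattering).

Initial photon: E₀ = 244.5 keV → λ₀ = 5.0709 pm

Maximum Compton shift (at 180°):
Δλ_max = 2λ_C = 2 × 2.4263 = 4.8526 pm

Final wavelength:
λ' = 5.0709 + 4.8526 = 9.9235 pm

Minimum photon energy (maximum energy to electron):
E'_min = hc/λ' = 124.9394 keV

Maximum electron kinetic energy:
K_max = E₀ - E'_min = 244.5000 - 124.9394 = 119.5606 keV

(Intermediate values are shown rounded; full precision is carried through to the final answer.)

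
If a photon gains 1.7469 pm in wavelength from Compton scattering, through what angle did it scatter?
73.74°

From the Compton formula Δλ = λ_C(1 - cos θ), we can solve for θ:

cos θ = 1 - Δλ/λ_C

Given:
- Δλ = 1.7469 pm
- λ_C = h/(m_e·c) ≈ 2.42631024 pm

cos θ = 1 - 1.7469/2.42631024
cos θ = 1 - 0.719982
cos θ = 0.280018

θ = arccos(0.280018)
θ = 73.74°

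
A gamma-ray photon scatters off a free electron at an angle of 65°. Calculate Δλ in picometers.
1.4009 pm

Using the Compton scattering formula:
Δλ = λ_C(1 - cos θ)

where λ_C = h/(m_e·c) ≈ 2.4263 pm is the Compton wavelength of an electron.

For θ = 65°:
cos(65°) = 0.4226
1 - cos(65°) = 0.5774

Δλ = 2.4263 × 0.5774
Δλ = 1.4009 pm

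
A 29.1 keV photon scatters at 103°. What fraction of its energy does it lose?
0.0652 (or 6.52%)

Calculate initial and final photon energies:

Initial: E₀ = 29.1 keV → λ₀ = 42.6063 pm
Compton shift: Δλ = 2.9721 pm
Final wavelength: λ' = 45.5784 pm
Final energy: E' = 27.2024 keV

Fractional energy loss:
(E₀ - E')/E₀ = (29.1000 - 27.2024)/29.1000
= 1.8976/29.1000
= 0.0652
= 6.52%

(Intermediate values are shown rounded; full precision is carried through to the final answer.)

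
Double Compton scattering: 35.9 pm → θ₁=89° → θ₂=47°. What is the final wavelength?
39.0555 pm

Apply Compton shift twice:

First scattering at θ₁ = 89°:
Δλ₁ = λ_C(1 - cos(89°))
Δλ₁ = 2.4263 × 0.9825
Δλ₁ = 2.3840 pm

After first scattering:
λ₁ = 35.9 + 2.3840 = 38.2840 pm

Second scattering at θ₂ = 47°:
Δλ₂ = λ_C(1 - cos(47°))
Δλ₂ = 2.4263 × 0.3180
Δλ₂ = 0.7716 pm

Final wavelength:
λ₂ = 38.2840 + 0.7716 = 39.0555 pm

Total shift: Δλ_total = 2.3840 + 0.7716 = 3.1555 pm

(Intermediate values are shown rounded; full precision is carried through to the final answer.)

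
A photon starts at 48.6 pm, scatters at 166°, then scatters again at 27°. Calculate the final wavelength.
53.6450 pm

Apply Compton shift twice:

First scattering at θ₁ = 166°:
Δλ₁ = λ_C(1 - cos(166°))
Δλ₁ = 2.4263 × 1.9703
Δλ₁ = 4.7805 pm

After first scattering:
λ₁ = 48.6 + 4.7805 = 53.3805 pm

Second scattering at θ₂ = 27°:
Δλ₂ = λ_C(1 - cos(27°))
Δλ₂ = 2.4263 × 0.1090
Δλ₂ = 0.2645 pm

Final wavelength:
λ₂ = 53.3805 + 0.2645 = 53.6450 pm

Total shift: Δλ_total = 4.7805 + 0.2645 = 5.0450 pm

(Intermediate values are shown rounded; full precision is carried through to the final answer.)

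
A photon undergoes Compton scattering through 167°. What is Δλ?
4.7904 pm

Using the Compton scattering formula:
Δλ = λ_C(1 - cos θ)

where λ_C = h/(m_e·c) ≈ 2.4263 pm is the Compton wavelength of an electron.

For θ = 167°:
cos(167°) = -0.9744
1 - cos(167°) = 1.9744

Δλ = 2.4263 × 1.9744
Δλ = 4.7904 pm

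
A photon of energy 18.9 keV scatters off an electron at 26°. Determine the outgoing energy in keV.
18.8295 keV

First convert energy to wavelength:
λ = hc/E, with hc ≈ 1239.842 keV·pm (i.e. 1239.842 eV·nm)

For E = 18.9 keV = 18900 eV:
λ = 1239.842 keV·pm / 18.9 keV
λ = 65.6001 pm

Calculate the Compton shift:
Δλ = λ_C(1 - cos(26°)) = 2.4263 × 0.1012
Δλ = 0.2456 pm

Final wavelength:
λ' = 65.6001 + 0.2456 = 65.8457 pm

Final energy:
E' = hc/λ' = 1239.842 / 65.8457 = 18.8295 keV

(Intermediate values are shown rounded; full precision is carried through to the final answer.)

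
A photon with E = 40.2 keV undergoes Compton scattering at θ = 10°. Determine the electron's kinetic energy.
0.0480 keV

By energy conservation: K_e = E_initial - E_final

First find the scattered photon energy:
Initial wavelength: λ = hc/E = 30.8418 pm
Compton shift: Δλ = λ_C(1 - cos(10°)) = 0.0369 pm
Final wavelength: λ' = 30.8418 + 0.0369 = 30.8787 pm
Final photon energy: E' = hc/λ' = 40.1520 keV

Electron kinetic energy:
K_e = E - E' = 40.2000 - 40.1520 = 0.0480 keV

(Intermediate values are shown rounded; full precision is carried through to the final answer.)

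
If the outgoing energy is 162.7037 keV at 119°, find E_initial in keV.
308.5999 keV

Convert final energy to wavelength (hc ≈ 1239.842 keV·pm):
λ' = hc/E' = 1239.842 / 162.7037 = 7.6202 pm

Calculate the Compton shift:
Δλ = λ_C(1 - cos(119°))
Δλ = 2.4263 × (1 - cos(119°))
Δλ = 3.6026 pm

Initial wavelength:
λ = λ' - Δλ = 7.6202 - 3.6026 = 4.0176 pm

Initial energy:
E = hc/λ = 1239.842 / 4.0176 = 308.5999 keV

(Intermediate values are shown rounded; full precision is carried through to the final answer.)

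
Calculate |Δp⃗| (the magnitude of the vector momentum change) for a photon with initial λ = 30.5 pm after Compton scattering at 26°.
9.7365e-24 kg·m/s

Photon momentum magnitude is p = h/λ.

Initial momentum:
p₀ = h/λ = 6.6261e-34/3.0500e-11 = 2.1725e-23 kg·m/s

After scattering:
λ' = λ + Δλ = 30.5 + 0.2456 = 30.7456 pm
p' = h/λ' = 6.6261e-34/3.0746e-11 = 2.1551e-23 kg·m/s

Momentum is a vector; the scattered photon's direction makes angle θ = 26° with the incident direction. The magnitude of the vector change Δp⃗ = p⃗₀ − p⃗' is found from the law of cosines:
|Δp⃗|² = p₀² + p'² − 2p₀p'cos θ
|Δp⃗|² = (2.1725e-23)² + (2.1551e-23)² − 2·2.1725e-23·2.1551e-23·cos(26°)
|Δp⃗| = 9.7365e-24 kg·m/s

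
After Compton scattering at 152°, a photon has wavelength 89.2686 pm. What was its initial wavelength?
84.7000 pm

From λ' = λ + Δλ, we have λ = λ' - Δλ

First calculate the Compton shift:
Δλ = λ_C(1 - cos θ)
Δλ = 2.4263 × (1 - cos(152°))
Δλ = 2.4263 × 1.8829
Δλ = 4.5686 pm

Initial wavelength:
λ = λ' - Δλ
λ = 89.2686 - 4.5686
λ = 84.7000 pm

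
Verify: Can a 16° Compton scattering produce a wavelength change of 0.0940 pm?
Yes, consistent

Calculate the expected shift for θ = 16°:

Δλ_expected = λ_C(1 - cos(16°))
Δλ_expected = 2.4263 × (1 - cos(16°))
Δλ_expected = 2.4263 × 0.0387
Δλ_expected = 0.0940 pm

Given shift: 0.0940 pm
Expected shift: 0.0940 pm
Difference: 0.0000 pm

The values match. This is consistent with Compton scattering at the stated angle.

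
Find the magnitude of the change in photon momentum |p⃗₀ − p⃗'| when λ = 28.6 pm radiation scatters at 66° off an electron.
2.4649e-23 kg·m/s

Photon momentum magnitude is p = h/λ.

Initial momentum:
p₀ = h/λ = 6.6261e-34/2.8600e-11 = 2.3168e-23 kg·m/s

After scattering:
λ' = λ + Δλ = 28.6 + 1.4394 = 30.0394 pm
p' = h/λ' = 6.6261e-34/3.0039e-11 = 2.2058e-23 kg·m/s

Momentum is a vector; the scattered photon's direction makes angle θ = 66° with the incident direction. The magnitude of the vector change Δp⃗ = p⃗₀ − p⃗' is found from the law of cosines:
|Δp⃗|² = p₀² + p'² − 2p₀p'cos θ
|Δp⃗|² = (2.3168e-23)² + (2.2058e-23)² − 2·2.3168e-23·2.2058e-23·cos(66°)
|Δp⃗| = 2.4649e-23 kg·m/s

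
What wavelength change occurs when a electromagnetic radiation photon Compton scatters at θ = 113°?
3.3743 pm

Using the Compton scattering formula:
Δλ = λ_C(1 - cos θ)

where λ_C = h/(m_e·c) ≈ 2.4263 pm is the Compton wavelength of an electron.

For θ = 113°:
cos(113°) = -0.3907
1 - cos(113°) = 1.3907

Δλ = 2.4263 × 1.3907
Δλ = 3.3743 pm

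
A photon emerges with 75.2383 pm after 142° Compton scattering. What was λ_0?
70.9000 pm

From λ' = λ + Δλ, we have λ = λ' - Δλ

First calculate the Compton shift:
Δλ = λ_C(1 - cos θ)
Δλ = 2.4263 × (1 - cos(142°))
Δλ = 2.4263 × 1.7880
Δλ = 4.3383 pm

Initial wavelength:
λ = λ' - Δλ
λ = 75.2383 - 4.3383
λ = 70.9000 pm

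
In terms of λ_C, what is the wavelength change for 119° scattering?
1.4848 λ_C

The Compton shift formula is:
Δλ = λ_C(1 - cos θ)

Dividing both sides by λ_C:
Δλ/λ_C = 1 - cos θ

For θ = 119°:
Δλ/λ_C = 1 - cos(119°)
Δλ/λ_C = 1 - -0.4848
Δλ/λ_C = 1.4848

This means the shift is 1.4848 × λ_C = 3.6026 pm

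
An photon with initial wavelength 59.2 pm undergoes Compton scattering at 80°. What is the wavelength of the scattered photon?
61.2050 pm

Using the Compton scattering formula:
λ' = λ + Δλ = λ + λ_C(1 - cos θ)

Given:
- Initial wavelength λ = 59.2 pm
- Scattering angle θ = 80°
- Compton wavelength λ_C ≈ 2.4263 pm

Calculate the shift:
Δλ = 2.4263 × (1 - cos(80°))
Δλ = 2.4263 × 0.8264
Δλ = 2.0050 pm

Final wavelength:
λ' = 59.2 + 2.0050 = 61.2050 pm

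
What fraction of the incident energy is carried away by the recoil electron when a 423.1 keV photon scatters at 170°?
0.6217 (or 62.17%)

Calculate initial and final photon energies:

Initial: E₀ = 423.1 keV → λ₀ = 2.9304 pm
Compton shift: Δλ = 4.8158 pm
Final wavelength: λ' = 7.7461 pm
Final energy: E' = 160.0594 keV

Fractional energy loss:
(E₀ - E')/E₀ = (423.1000 - 160.0594)/423.1000
= 263.0406/423.1000
= 0.6217
= 62.17%

(Intermediate values are shown rounded; full precision is carried through to the final answer.)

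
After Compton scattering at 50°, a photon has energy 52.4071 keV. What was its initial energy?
54.4000 keV

Convert final energy to wavelength (hc ≈ 1239.842 keV·pm):
λ' = hc/E' = 1239.842 / 52.4071 = 23.6579 pm

Calculate the Compton shift:
Δλ = λ_C(1 - cos(50°))
Δλ = 2.4263 × (1 - cos(50°))
Δλ = 0.8667 pm

Initial wavelength:
λ = λ' - Δλ = 23.6579 - 0.8667 = 22.7912 pm

Initial energy:
E = hc/λ = 1239.842 / 22.7912 = 54.4000 keV

(Intermediate values are shown rounded; full precision is carried through to the final answer.)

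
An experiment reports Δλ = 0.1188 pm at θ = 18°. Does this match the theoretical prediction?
Yes, consistent

Calculate the expected shift for θ = 18°:

Δλ_expected = λ_C(1 - cos(18°))
Δλ_expected = 2.4263 × (1 - cos(18°))
Δλ_expected = 2.4263 × 0.0489
Δλ_expected = 0.1188 pm

Given shift: 0.1188 pm
Expected shift: 0.1188 pm
Difference: 0.0000 pm

The values match. This is consistent with Compton scattering at the stated angle.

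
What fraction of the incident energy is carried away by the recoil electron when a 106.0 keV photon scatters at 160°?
0.2869 (or 28.69%)

Calculate initial and final photon energies:

Initial: E₀ = 106.0 keV → λ₀ = 11.6966 pm
Compton shift: Δλ = 4.7063 pm
Final wavelength: λ' = 16.4029 pm
Final energy: E' = 75.5867 keV

Fractional energy loss:
(E₀ - E')/E₀ = (106.0000 - 75.5867)/106.0000
= 30.4133/106.0000
= 0.2869
= 28.69%

(Intermediate values are shown rounded; full precision is carried through to the final answer.)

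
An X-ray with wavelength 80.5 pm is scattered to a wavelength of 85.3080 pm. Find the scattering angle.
168.99°

First find the wavelength shift:
Δλ = λ' - λ = 85.3080 - 80.5 = 4.8080 pm

Using Δλ = λ_C(1 - cos θ), with λ_C = h/(m_e·c) ≈ 2.42631024 pm:
cos θ = 1 - Δλ/λ_C
cos θ = 1 - 4.8080/2.42631024
cos θ = -0.981610

θ = arccos(-0.981610)
θ = 168.99°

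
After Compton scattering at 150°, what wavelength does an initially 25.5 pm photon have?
30.0276 pm

Using the Compton formula: λ' = λ + λ_C(1 − cos θ)

For θ = 150°, cos θ = -√3/2 (exact) ≈ -0.8660, so:
1 − cos 150° = 1 − (-√3/2) ≈ 1.8660

Δλ = λ_C × 1.8660 = 2.4263 × 1.8660 = 4.5276 pm

λ' = 25.5 + 4.5276 = 30.0276 pm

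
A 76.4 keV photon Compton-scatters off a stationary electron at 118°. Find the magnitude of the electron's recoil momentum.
6.3805e-23 kg·m/s

The electron is initially at rest, so by conservation of momentum:
p⃗_e = p⃗₀ − p⃗'  (incident photon momentum minus scattered photon momentum)

Photon momentum magnitudes (p = h/λ = E/c):
λ₀ = hc/E₀ = 16.2283 pm → p₀ = h/λ₀ = 4.0830e-23 kg·m/s
Δλ = λ_C(1 − cos 118°) = 3.5654 pm
λ' = 19.7937 pm → p' = h/λ' = 3.3476e-23 kg·m/s

The scattered photon makes angle θ = 118° with the incident direction, so by the law of cosines:
|p⃗_e|² = p₀² + p'² − 2p₀p'cos θ
|p⃗_e|² = (4.0830e-23)² + (3.3476e-23)² − 2·4.0830e-23·3.3476e-23·cos(118°)
|p⃗_e| = 6.3805e-23 kg·m/s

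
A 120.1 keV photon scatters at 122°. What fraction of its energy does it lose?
0.2645 (or 26.45%)

Calculate initial and final photon energies:

Initial: E₀ = 120.1 keV → λ₀ = 10.3234 pm
Compton shift: Δλ = 3.7121 pm
Final wavelength: λ' = 14.0355 pm
Final energy: E' = 88.3363 keV

Fractional energy loss:
(E₀ - E')/E₀ = (120.1000 - 88.3363)/120.1000
= 31.7637/120.1000
= 0.2645
= 26.45%

(Intermediate values are shown rounded; full precision is carried through to the final answer.)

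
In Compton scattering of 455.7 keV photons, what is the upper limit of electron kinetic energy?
291.9891 keV

Maximum energy transfer occurs at θ = 180° (backscattering).

Initial photon: E₀ = 455.7 keV → λ₀ = 2.7207 pm

Maximum Compton shift (at 180°):
Δλ_max = 2λ_C = 2 × 2.4263 = 4.8526 pm

Final wavelength:
λ' = 2.7207 + 4.8526 = 7.5734 pm

Minimum photon energy (maximum energy to electron):
E'_min = hc/λ' = 163.7109 keV

Maximum electron kinetic energy:
K_max = E₀ - E'_min = 455.7000 - 163.7109 = 291.9891 keV

(Intermediate values are shown rounded; full precision is carried through to the final answer.)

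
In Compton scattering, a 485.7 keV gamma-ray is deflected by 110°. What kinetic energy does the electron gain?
272.2598 keV

By energy conservation: K_e = E_initial - E_final

First find the scattered photon energy:
Initial wavelength: λ = hc/E = 2.5527 pm
Compton shift: Δλ = λ_C(1 - cos(110°)) = 3.2562 pm
Final wavelength: λ' = 2.5527 + 3.2562 = 5.8088 pm
Final photon energy: E' = hc/λ' = 213.4402 keV

Electron kinetic energy:
K_e = E - E' = 485.7000 - 213.4402 = 272.2598 keV

(Intermediate values are shown rounded; full precision is carried through to the final answer.)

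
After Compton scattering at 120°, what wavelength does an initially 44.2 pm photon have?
47.8395 pm

Using the Compton formula: λ' = λ + λ_C(1 − cos θ)

For θ = 120°, cos θ = -1/2 (exact) = -0.5000, so:
1 − cos 120° = 1 − (-1/2) = 1.5000

Δλ = λ_C × 1.5000 = 2.4263 × 1.5000 = 3.6395 pm

λ' = 44.2 + 3.6395 = 47.8395 pm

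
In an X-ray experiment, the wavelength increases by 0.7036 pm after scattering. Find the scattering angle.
44.76°

From the Compton formula Δλ = λ_C(1 - cos θ), we can solve for θ:

cos θ = 1 - Δλ/λ_C

Given:
- Δλ = 0.7036 pm
- λ_C = h/(m_e·c) ≈ 2.42631024 pm

cos θ = 1 - 0.7036/2.42631024
cos θ = 1 - 0.289988
cos θ = 0.710012

θ = arccos(0.710012)
θ = 44.76°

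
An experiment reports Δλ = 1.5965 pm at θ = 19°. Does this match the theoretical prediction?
No, inconsistent

Calculate the expected shift for θ = 19°:

Δλ_expected = λ_C(1 - cos(19°))
Δλ_expected = 2.4263 × (1 - cos(19°))
Δλ_expected = 2.4263 × 0.0545
Δλ_expected = 0.1322 pm

Given shift: 1.5965 pm
Expected shift: 0.1322 pm
Difference: 1.4643 pm

The values do not match. The given shift corresponds to θ ≈ 70.0°, not 19°.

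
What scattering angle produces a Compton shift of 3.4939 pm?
116.10°

From the Compton formula Δλ = λ_C(1 - cos θ), we can solve for θ:

cos θ = 1 - Δλ/λ_C

Given:
- Δλ = 3.4939 pm
- λ_C = h/(m_e·c) ≈ 2.42631024 pm

cos θ = 1 - 3.4939/2.42631024
cos θ = 1 - 1.440005
cos θ = -0.440005

θ = arccos(-0.440005)
θ = 116.10°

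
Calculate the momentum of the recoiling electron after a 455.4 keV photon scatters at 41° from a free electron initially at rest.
1.6047e-22 kg·m/s

The electron is initially at rest, so by conservation of momentum:
p⃗_e = p⃗₀ − p⃗'  (incident photon momentum minus scattered photon momentum)

Photon momentum magnitudes (p = h/λ = E/c):
λ₀ = hc/E₀ = 2.7225 pm → p₀ = h/λ₀ = 2.4338e-22 kg·m/s
Δλ = λ_C(1 − cos 41°) = 0.5952 pm
λ' = 3.3177 pm → p' = h/λ' = 1.9972e-22 kg·m/s

The scattered photon makes angle θ = 41° with the incident direction, so by the law of cosines:
|p⃗_e|² = p₀² + p'² − 2p₀p'cos θ
|p⃗_e|² = (2.4338e-22)² + (1.9972e-22)² − 2·2.4338e-22·1.9972e-22·cos(41°)
|p⃗_e| = 1.6047e-22 kg·m/s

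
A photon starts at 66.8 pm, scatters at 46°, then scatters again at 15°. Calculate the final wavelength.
67.6235 pm

Apply Compton shift twice:

First scattering at θ₁ = 46°:
Δλ₁ = λ_C(1 - cos(46°))
Δλ₁ = 2.4263 × 0.3053
Δλ₁ = 0.7409 pm

After first scattering:
λ₁ = 66.8 + 0.7409 = 67.5409 pm

Second scattering at θ₂ = 15°:
Δλ₂ = λ_C(1 - cos(15°))
Δλ₂ = 2.4263 × 0.0341
Δλ₂ = 0.0827 pm

Final wavelength:
λ₂ = 67.5409 + 0.0827 = 67.6235 pm

Total shift: Δλ_total = 0.7409 + 0.0827 = 0.8235 pm

(Intermediate values are shown rounded; full precision is carried through to the final answer.)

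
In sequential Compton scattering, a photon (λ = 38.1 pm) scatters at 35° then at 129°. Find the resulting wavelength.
42.4920 pm

Apply Compton shift twice:

First scattering at θ₁ = 35°:
Δλ₁ = λ_C(1 - cos(35°))
Δλ₁ = 2.4263 × 0.1808
Δλ₁ = 0.4388 pm

After first scattering:
λ₁ = 38.1 + 0.4388 = 38.5388 pm

Second scattering at θ₂ = 129°:
Δλ₂ = λ_C(1 - cos(129°))
Δλ₂ = 2.4263 × 1.6293
Δλ₂ = 3.9532 pm

Final wavelength:
λ₂ = 38.5388 + 3.9532 = 42.4920 pm

Total shift: Δλ_total = 0.4388 + 3.9532 = 4.3920 pm

(Intermediate values are shown rounded; full precision is carried through to the final answer.)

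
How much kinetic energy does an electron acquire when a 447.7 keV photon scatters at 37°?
67.1389 keV

By energy conservation: K_e = E_initial - E_final

First find the scattered photon energy:
Initial wavelength: λ = hc/E = 2.7694 pm
Compton shift: Δλ = λ_C(1 - cos(37°)) = 0.4886 pm
Final wavelength: λ' = 2.7694 + 0.4886 = 3.2579 pm
Final photon energy: E' = hc/λ' = 380.5611 keV

Electron kinetic energy:
K_e = E - E' = 447.7000 - 380.5611 = 67.1389 keV

(Intermediate values are shown rounded; full precision is carried through to the final answer.)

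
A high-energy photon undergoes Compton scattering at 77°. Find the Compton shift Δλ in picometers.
1.8805 pm

Using the Compton scattering formula:
Δλ = λ_C(1 - cos θ)

where λ_C = h/(m_e·c) ≈ 2.4263 pm is the Compton wavelength of an electron.

For θ = 77°:
cos(77°) = 0.2250
1 - cos(77°) = 0.7750

Δλ = 2.4263 × 0.7750
Δλ = 1.8805 pm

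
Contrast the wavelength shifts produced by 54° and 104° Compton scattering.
104° produces the larger shift by a factor of 3.013

Calculate both shifts using Δλ = λ_C(1 - cos θ):

For θ₁ = 54°:
Δλ₁ = 2.4263 × (1 - cos(54°))
Δλ₁ = 2.4263 × 0.4122
Δλ₁ = 1.0002 pm

For θ₂ = 104°:
Δλ₂ = 2.4263 × (1 - cos(104°))
Δλ₂ = 2.4263 × 1.2419
Δλ₂ = 3.0133 pm

The 104° angle produces the larger shift.
Ratio: 3.0133/1.0002 = 3.013

(Intermediate values are shown rounded; full precision is carried through to the final answer.)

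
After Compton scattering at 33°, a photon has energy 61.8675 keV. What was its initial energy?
63.1000 keV

Convert final energy to wavelength (hc ≈ 1239.842 keV·pm):
λ' = hc/E' = 1239.842 / 61.8675 = 20.0403 pm

Calculate the Compton shift:
Δλ = λ_C(1 - cos(33°))
Δλ = 2.4263 × (1 - cos(33°))
Δλ = 0.3914 pm

Initial wavelength:
λ = λ' - Δλ = 20.0403 - 0.3914 = 19.6488 pm

Initial energy:
E = hc/λ = 1239.842 / 19.6488 = 63.1000 keV

(Intermediate values are shown rounded; full precision is carried through to the final answer.)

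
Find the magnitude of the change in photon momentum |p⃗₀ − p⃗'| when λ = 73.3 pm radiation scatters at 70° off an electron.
1.0261e-23 kg·m/s

Photon momentum magnitude is p = h/λ.

Initial momentum:
p₀ = h/λ = 6.6261e-34/7.3300e-11 = 9.0397e-24 kg·m/s

After scattering:
λ' = λ + Δλ = 73.3 + 1.5965 = 74.8965 pm
p' = h/λ' = 6.6261e-34/7.4896e-11 = 8.8470e-24 kg·m/s

Momentum is a vector; the scattered photon's direction makes angle θ = 70° with the incident direction. The magnitude of the vector change Δp⃗ = p⃗₀ − p⃗' is found from the law of cosines:
|Δp⃗|² = p₀² + p'² − 2p₀p'cos θ
|Δp⃗|² = (9.0397e-24)² + (8.8470e-24)² − 2·9.0397e-24·8.8470e-24·cos(70°)
|Δp⃗| = 1.0261e-23 kg·m/s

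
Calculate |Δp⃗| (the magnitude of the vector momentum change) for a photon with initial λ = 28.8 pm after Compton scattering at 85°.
3.0001e-23 kg·m/s

Photon momentum magnitude is p = h/λ.

Initial momentum:
p₀ = h/λ = 6.6261e-34/2.8800e-11 = 2.3007e-23 kg·m/s

After scattering:
λ' = λ + Δλ = 28.8 + 2.2148 = 31.0148 pm
p' = h/λ' = 6.6261e-34/3.1015e-11 = 2.1364e-23 kg·m/s

Momentum is a vector; the scattered photon's direction makes angle θ = 85° with the incident direction. The magnitude of the vector change Δp⃗ = p⃗₀ − p⃗' is found from the law of cosines:
|Δp⃗|² = p₀² + p'² − 2p₀p'cos θ
|Δp⃗|² = (2.3007e-23)² + (2.1364e-23)² − 2·2.3007e-23·2.1364e-23·cos(85°)
|Δp⃗| = 3.0001e-23 kg·m/s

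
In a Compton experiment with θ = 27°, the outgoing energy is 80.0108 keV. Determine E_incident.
81.4000 keV

Convert final energy to wavelength (hc ≈ 1239.842 keV·pm):
λ' = hc/E' = 1239.842 / 80.0108 = 15.4959 pm

Calculate the Compton shift:
Δλ = λ_C(1 - cos(27°))
Δλ = 2.4263 × (1 - cos(27°))
Δλ = 0.2645 pm

Initial wavelength:
λ = λ' - Δλ = 15.4959 - 0.2645 = 15.2315 pm

Initial energy:
E = hc/λ = 1239.842 / 15.2315 = 81.4000 keV

(Intermediate values are shown rounded; full precision is carried through to the final answer.)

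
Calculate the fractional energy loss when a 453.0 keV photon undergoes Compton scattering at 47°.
0.2199 (or 21.99%)

Calculate initial and final photon energies:

Initial: E₀ = 453.0 keV → λ₀ = 2.7370 pm
Compton shift: Δλ = 0.7716 pm
Final wavelength: λ' = 3.5085 pm
Final energy: E' = 353.3795 keV

Fractional energy loss:
(E₀ - E')/E₀ = (453.0000 - 353.3795)/453.0000
= 99.6205/453.0000
= 0.2199
= 21.99%

(Intermediate values are shown rounded; full precision is carried through to the final answer.)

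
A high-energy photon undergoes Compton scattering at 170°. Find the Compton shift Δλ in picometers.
4.8158 pm

Using the Compton scattering formula:
Δλ = λ_C(1 - cos θ)

where λ_C = h/(m_e·c) ≈ 2.4263 pm is the Compton wavelength of an electron.

For θ = 170°:
cos(170°) = -0.9848
1 - cos(170°) = 1.9848

Δλ = 2.4263 × 1.9848
Δλ = 4.8158 pm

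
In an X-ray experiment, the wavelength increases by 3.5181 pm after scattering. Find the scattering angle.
116.74°

From the Compton formula Δλ = λ_C(1 - cos θ), we can solve for θ:

cos θ = 1 - Δλ/λ_C

Given:
- Δλ = 3.5181 pm
- λ_C = h/(m_e·c) ≈ 2.42631024 pm

cos θ = 1 - 3.5181/2.42631024
cos θ = 1 - 1.449979
cos θ = -0.449979

θ = arccos(-0.449979)
θ = 116.74°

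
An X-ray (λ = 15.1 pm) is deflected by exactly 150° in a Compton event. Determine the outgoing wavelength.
19.6276 pm

Using the Compton formula: λ' = λ + λ_C(1 − cos θ)

For θ = 150°, cos θ = -√3/2 (exact) ≈ -0.8660, so:
1 − cos 150° = 1 − (-√3/2) ≈ 1.8660

Δλ = λ_C × 1.8660 = 2.4263 × 1.8660 = 4.5276 pm

λ' = 15.1 + 4.5276 = 19.6276 pm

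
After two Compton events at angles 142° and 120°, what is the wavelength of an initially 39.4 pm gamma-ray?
47.3777 pm

Apply Compton shift twice:

First scattering at θ₁ = 142°:
Δλ₁ = λ_C(1 - cos(142°))
Δλ₁ = 2.4263 × 1.7880
Δλ₁ = 4.3383 pm

After first scattering:
λ₁ = 39.4 + 4.3383 = 43.7383 pm

Second scattering at θ₂ = 120°:
Δλ₂ = λ_C(1 - cos(120°))
Δλ₂ = 2.4263 × 1.5000
Δλ₂ = 3.6395 pm

Final wavelength:
λ₂ = 43.7383 + 3.6395 = 47.3777 pm

Total shift: Δλ_total = 4.3383 + 3.6395 = 7.9777 pm

(Intermediate values are shown rounded; full precision is carried through to the final answer.)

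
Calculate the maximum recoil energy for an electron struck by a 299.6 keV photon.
161.7010 keV

Maximum energy transfer occurs at θ = 180° (backscattering).

Initial photon: E₀ = 299.6 keV → λ₀ = 4.1383 pm

Maximum Compton shift (at 180°):
Δλ_max = 2λ_C = 2 × 2.4263 = 4.8526 pm

Final wavelength:
λ' = 4.1383 + 4.8526 = 8.9909 pm

Minimum photon energy (maximum energy to electron):
E'_min = hc/λ' = 137.8990 keV

Maximum electron kinetic energy:
K_max = E₀ - E'_min = 299.6000 - 137.8990 = 161.7010 keV

(Intermediate values are shown rounded; full precision is carried through to the final answer.)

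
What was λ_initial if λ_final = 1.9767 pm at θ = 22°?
1.8000 pm

From λ' = λ + Δλ, we have λ = λ' - Δλ

First calculate the Compton shift:
Δλ = λ_C(1 - cos θ)
Δλ = 2.4263 × (1 - cos(22°))
Δλ = 2.4263 × 0.0728
Δλ = 0.1767 pm

Initial wavelength:
λ = λ' - Δλ
λ = 1.9767 - 0.1767
λ = 1.8000 pm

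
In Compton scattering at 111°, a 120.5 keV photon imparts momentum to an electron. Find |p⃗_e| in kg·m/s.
9.3688e-23 kg·m/s

The electron is initially at rest, so by conservation of momentum:
p⃗_e = p⃗₀ − p⃗'  (incident photon momentum minus scattered photon momentum)

Photon momentum magnitudes (p = h/λ = E/c):
λ₀ = hc/E₀ = 10.2891 pm → p₀ = h/λ₀ = 6.4399e-23 kg·m/s
Δλ = λ_C(1 − cos 111°) = 3.2958 pm
λ' = 13.5850 pm → p' = h/λ' = 4.8775e-23 kg·m/s

The scattered photon makes angle θ = 111° with the incident direction, so by the law of cosines:
|p⃗_e|² = p₀² + p'² − 2p₀p'cos θ
|p⃗_e|² = (6.4399e-23)² + (4.8775e-23)² − 2·6.4399e-23·4.8775e-23·cos(111°)
|p⃗_e| = 9.3688e-23 kg·m/s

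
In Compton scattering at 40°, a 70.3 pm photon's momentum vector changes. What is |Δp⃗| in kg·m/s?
6.4219e-24 kg·m/s

Photon momentum magnitude is p = h/λ.

Initial momentum:
p₀ = h/λ = 6.6261e-34/7.0300e-11 = 9.4254e-24 kg·m/s

After scattering:
λ' = λ + Δλ = 70.3 + 0.5676 = 70.8676 pm
p' = h/λ' = 6.6261e-34/7.0868e-11 = 9.3499e-24 kg·m/s

Momentum is a vector; the scattered photon's direction makes angle θ = 40° with the incident direction. The magnitude of the vector change Δp⃗ = p⃗₀ − p⃗' is found from the law of cosines:
|Δp⃗|² = p₀² + p'² − 2p₀p'cos θ
|Δp⃗|² = (9.4254e-24)² + (9.3499e-24)² − 2·9.4254e-24·9.3499e-24·cos(40°)
|Δp⃗| = 6.4219e-24 kg·m/s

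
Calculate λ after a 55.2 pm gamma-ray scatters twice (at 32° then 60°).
56.7818 pm

Apply Compton shift twice:

First scattering at θ₁ = 32°:
Δλ₁ = λ_C(1 - cos(32°))
Δλ₁ = 2.4263 × 0.1520
Δλ₁ = 0.3687 pm

After first scattering:
λ₁ = 55.2 + 0.3687 = 55.5687 pm

Second scattering at θ₂ = 60°:
Δλ₂ = λ_C(1 - cos(60°))
Δλ₂ = 2.4263 × 0.5000
Δλ₂ = 1.2132 pm

Final wavelength:
λ₂ = 55.5687 + 1.2132 = 56.7818 pm

Total shift: Δλ_total = 0.3687 + 1.2132 = 1.5818 pm

(Intermediate values are shown rounded; full precision is carried through to the final answer.)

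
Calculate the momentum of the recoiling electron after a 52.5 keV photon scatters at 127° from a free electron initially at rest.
4.6704e-23 kg·m/s

The electron is initially at rest, so by conservation of momentum:
p⃗_e = p⃗₀ − p⃗'  (incident photon momentum minus scattered photon momentum)

Photon momentum magnitudes (p = h/λ = E/c):
λ₀ = hc/E₀ = 23.6160 pm → p₀ = h/λ₀ = 2.8058e-23 kg·m/s
Δλ = λ_C(1 − cos 127°) = 3.8865 pm
λ' = 27.5025 pm → p' = h/λ' = 2.4093e-23 kg·m/s

The scattered photon makes angle θ = 127° with the incident direction, so by the law of cosines:
|p⃗_e|² = p₀² + p'² − 2p₀p'cos θ
|p⃗_e|² = (2.8058e-23)² + (2.4093e-23)² − 2·2.8058e-23·2.4093e-23·cos(127°)
|p⃗_e| = 4.6704e-23 kg·m/s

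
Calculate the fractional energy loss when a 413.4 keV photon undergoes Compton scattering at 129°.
0.5686 (or 56.86%)

Calculate initial and final photon energies:

Initial: E₀ = 413.4 keV → λ₀ = 2.9991 pm
Compton shift: Δλ = 3.9532 pm
Final wavelength: λ' = 6.9524 pm
Final energy: E' = 178.3337 keV

Fractional energy loss:
(E₀ - E')/E₀ = (413.4000 - 178.3337)/413.4000
= 235.0663/413.4000
= 0.5686
= 56.86%

(Intermediate values are shown rounded; full precision is carried through to the final answer.)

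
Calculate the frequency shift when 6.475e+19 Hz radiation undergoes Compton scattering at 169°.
3.299e+19 Hz (decrease)

Convert frequency to wavelength (c = 299792458 m/s):
λ₀ = c/f₀ = 299792458/6.475e+19 = 4.6299994e-12 m = 4.6300 pm

Calculate Compton shift:
Δλ = λ_C(1 - cos(169°)) = 4.8080 pm

Final wavelength:
λ' = λ₀ + Δλ = 4.6300 + 4.8080 = 9.4380 pm

Final frequency:
f' = c/λ' = 299792458/9.4380417e-12 = 3.1764265e+19 Hz

Frequency shift (decrease):
Δf = f₀ - f' = 6.475e+19 - 3.1764265e+19 = 3.299e+19 Hz

(Intermediate values are shown rounded; full precision is carried through to the final answer.)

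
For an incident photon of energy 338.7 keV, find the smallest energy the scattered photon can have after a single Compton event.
145.6374 keV (at θ = 180°)

The scattered photon has minimum energy when its wavelength is maximum, i.e., when the Compton shift Δλ = λ_C(1 − cos θ) is maximum. This occurs at θ = 180° (backscattering), giving Δλ_max = 2λ_C = 4.8526 pm.

Initial wavelength: λ₀ = hc/E₀ = 3.6606 pm
Maximum final wavelength: λ'_max = λ₀ + 2λ_C = 3.6606 + 4.8526 = 8.5132 pm
Minimum final energy: E'_min = hc/λ'_max = 145.6374 keV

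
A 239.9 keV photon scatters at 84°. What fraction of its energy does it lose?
0.2960 (or 29.60%)

Calculate initial and final photon energies:

Initial: E₀ = 239.9 keV → λ₀ = 5.1682 pm
Compton shift: Δλ = 2.1727 pm
Final wavelength: λ' = 7.3409 pm
Final energy: E' = 168.8962 keV

Fractional energy loss:
(E₀ - E')/E₀ = (239.9000 - 168.8962)/239.9000
= 71.0038/239.9000
= 0.2960
= 29.60%

(Intermediate values are shown rounded; full precision is carried through to the final answer.)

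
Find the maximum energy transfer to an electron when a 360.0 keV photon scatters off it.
210.5607 keV

Maximum energy transfer occurs at θ = 180° (backscattering).

Initial photon: E₀ = 360.0 keV → λ₀ = 3.4440 pm

Maximum Compton shift (at 180°):
Δλ_max = 2λ_C = 2 × 2.4263 = 4.8526 pm

Final wavelength:
λ' = 3.4440 + 4.8526 = 8.2966 pm

Minimum photon energy (maximum energy to electron):
E'_min = hc/λ' = 149.4393 keV

Maximum electron kinetic energy:
K_max = E₀ - E'_min = 360.0000 - 149.4393 = 210.5607 keV

(Intermediate values are shown rounded; full precision is carried through to the final answer.)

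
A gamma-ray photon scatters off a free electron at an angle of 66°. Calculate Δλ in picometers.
1.4394 pm

Using the Compton scattering formula:
Δλ = λ_C(1 - cos θ)

where λ_C = h/(m_e·c) ≈ 2.4263 pm is the Compton wavelength of an electron.

For θ = 66°:
cos(66°) = 0.4067
1 - cos(66°) = 0.5933

Δλ = 2.4263 × 0.5933
Δλ = 1.4394 pm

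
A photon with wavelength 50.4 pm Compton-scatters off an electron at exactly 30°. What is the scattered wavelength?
50.7251 pm

Using the Compton formula: λ' = λ + λ_C(1 − cos θ)

For θ = 30°, cos θ = √3/2 (exact) ≈ 0.8660, so:
1 − cos 30° = 1 − (√3/2) ≈ 0.1340

Δλ = λ_C × 0.1340 = 2.4263 × 0.1340 = 0.3251 pm

λ' = 50.4 + 0.3251 = 50.7251 pm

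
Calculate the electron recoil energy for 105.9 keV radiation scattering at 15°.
0.7426 keV

By energy conservation: K_e = E_initial - E_final

First find the scattered photon energy:
Initial wavelength: λ = hc/E = 11.7077 pm
Compton shift: Δλ = λ_C(1 - cos(15°)) = 0.0827 pm
Final wavelength: λ' = 11.7077 + 0.0827 = 11.7903 pm
Final photon energy: E' = hc/λ' = 105.1574 keV

Electron kinetic energy:
K_e = E - E' = 105.9000 - 105.1574 = 0.7426 keV

(Intermediate values are shown rounded; full precision is carried through to the final answer.)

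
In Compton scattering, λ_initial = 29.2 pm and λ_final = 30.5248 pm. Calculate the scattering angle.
63.00°

First find the wavelength shift:
Δλ = λ' - λ = 30.5248 - 29.2 = 1.3248 pm

Using Δλ = λ_C(1 - cos θ), with λ_C = h/(m_e·c) ≈ 2.42631024 pm:
cos θ = 1 - Δλ/λ_C
cos θ = 1 - 1.3248/2.42631024
cos θ = 0.453986

θ = arccos(0.453986)
θ = 63.00°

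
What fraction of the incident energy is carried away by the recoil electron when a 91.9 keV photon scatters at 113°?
0.2001 (or 20.01%)

Calculate initial and final photon energies:

Initial: E₀ = 91.9 keV → λ₀ = 13.4912 pm
Compton shift: Δλ = 3.3743 pm
Final wavelength: λ' = 16.8656 pm
Final energy: E' = 73.5133 keV

Fractional energy loss:
(E₀ - E')/E₀ = (91.9000 - 73.5133)/91.9000
= 18.3867/91.9000
= 0.2001
= 20.01%

(Intermediate values are shown rounded; full precision is carried through to the final answer.)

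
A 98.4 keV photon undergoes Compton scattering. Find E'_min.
71.0404 keV (at θ = 180°)

The scattered photon has minimum energy when its wavelength is maximum, i.e., when the Compton shift Δλ = λ_C(1 − cos θ) is maximum. This occurs at θ = 180° (backscattering), giving Δλ_max = 2λ_C = 4.8526 pm.

Initial wavelength: λ₀ = hc/E₀ = 12.6000 pm
Maximum final wavelength: λ'_max = λ₀ + 2λ_C = 12.6000 + 4.8526 = 17.4526 pm
Minimum final energy: E'_min = hc/λ'_max = 71.0404 keV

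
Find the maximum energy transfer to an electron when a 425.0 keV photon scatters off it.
265.4300 keV

Maximum energy transfer occurs at θ = 180° (backscattering).

Initial photon: E₀ = 425.0 keV → λ₀ = 2.9173 pm

Maximum Compton shift (at 180°):
Δλ_max = 2λ_C = 2 × 2.4263 = 4.8526 pm

Final wavelength:
λ' = 2.9173 + 4.8526 = 7.7699 pm

Minimum photon energy (maximum energy to electron):
E'_min = hc/λ' = 159.5700 keV

Maximum electron kinetic energy:
K_max = E₀ - E'_min = 425.0000 - 159.5700 = 265.4300 keV

(Intermediate values are shown rounded; full precision is carried through to the final answer.)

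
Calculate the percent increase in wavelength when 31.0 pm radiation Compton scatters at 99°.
9.0512%

Calculate the Compton shift:
Δλ = λ_C(1 - cos(99°))
Δλ = 2.4263 × (1 - cos(99°))
Δλ = 2.4263 × 1.1564
Δλ = 2.8059 pm

Percentage change:
(Δλ/λ₀) × 100 = (2.8059/31.0) × 100
= 9.0512%

(Intermediate values are shown rounded; full precision is carried through to the final answer.)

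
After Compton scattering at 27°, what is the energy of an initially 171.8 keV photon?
165.7271 keV

First convert energy to wavelength:
λ = hc/E, with hc ≈ 1239.842 keV·pm (i.e. 1239.842 eV·nm)

For E = 171.8 keV = 171800 eV:
λ = 1239.842 keV·pm / 171.8 keV
λ = 7.2168 pm

Calculate the Compton shift:
Δλ = λ_C(1 - cos(27°)) = 2.4263 × 0.1090
Δλ = 0.2645 pm

Final wavelength:
λ' = 7.2168 + 0.2645 = 7.4812 pm

Final energy:
E' = hc/λ' = 1239.842 / 7.4812 = 165.7271 keV

(Intermediate values are shown rounded; full precision is carried through to the final answer.)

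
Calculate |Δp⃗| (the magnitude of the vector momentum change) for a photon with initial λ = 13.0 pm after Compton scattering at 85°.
6.4091e-23 kg·m/s

Photon momentum magnitude is p = h/λ.

Initial momentum:
p₀ = h/λ = 6.6261e-34/1.3000e-11 = 5.0970e-23 kg·m/s

After scattering:
λ' = λ + Δλ = 13.0 + 2.2148 = 15.2148 pm
p' = h/λ' = 6.6261e-34/1.5215e-11 = 4.3550e-23 kg·m/s

Momentum is a vector; the scattered photon's direction makes angle θ = 85° with the incident direction. The magnitude of the vector change Δp⃗ = p⃗₀ − p⃗' is found from the law of cosines:
|Δp⃗|² = p₀² + p'² − 2p₀p'cos θ
|Δp⃗|² = (5.0970e-23)² + (4.3550e-23)² − 2·5.0970e-23·4.3550e-23·cos(85°)
|Δp⃗| = 6.4091e-23 kg·m/s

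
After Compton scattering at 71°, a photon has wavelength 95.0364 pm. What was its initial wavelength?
93.4000 pm

From λ' = λ + Δλ, we have λ = λ' - Δλ

First calculate the Compton shift:
Δλ = λ_C(1 - cos θ)
Δλ = 2.4263 × (1 - cos(71°))
Δλ = 2.4263 × 0.6744
Δλ = 1.6364 pm

Initial wavelength:
λ = λ' - Δλ
λ = 95.0364 - 1.6364
λ = 93.4000 pm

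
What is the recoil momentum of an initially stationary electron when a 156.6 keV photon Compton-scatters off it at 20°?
2.8841e-23 kg·m/s

The electron is initially at rest, so by conservation of momentum:
p⃗_e = p⃗₀ − p⃗'  (incident photon momentum minus scattered photon momentum)

Photon momentum magnitudes (p = h/λ = E/c):
λ₀ = hc/E₀ = 7.9173 pm → p₀ = h/λ₀ = 8.3692e-23 kg·m/s
Δλ = λ_C(1 − cos 20°) = 0.1463 pm
λ' = 8.0636 pm → p' = h/λ' = 8.2173e-23 kg·m/s

The scattered photon makes angle θ = 20° with the incident direction, so by the law of cosines:
|p⃗_e|² = p₀² + p'² − 2p₀p'cos θ
|p⃗_e|² = (8.3692e-23)² + (8.2173e-23)² − 2·8.3692e-23·8.2173e-23·cos(20°)
|p⃗_e| = 2.8841e-23 kg·m/s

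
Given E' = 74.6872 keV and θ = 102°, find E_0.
90.7001 keV

Convert final energy to wavelength (hc ≈ 1239.842 keV·pm):
λ' = hc/E' = 1239.842 / 74.6872 = 16.6005 pm

Calculate the Compton shift:
Δλ = λ_C(1 - cos(102°))
Δλ = 2.4263 × (1 - cos(102°))
Δλ = 2.9308 pm

Initial wavelength:
λ = λ' - Δλ = 16.6005 - 2.9308 = 13.6697 pm

Initial energy:
E = hc/λ = 1239.842 / 13.6697 = 90.7001 keV

(Intermediate values are shown rounded; full precision is carried through to the final answer.)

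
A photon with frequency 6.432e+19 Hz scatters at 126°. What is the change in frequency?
2.911e+19 Hz (decrease)

Convert frequency to wavelength (c = 299792458 m/s):
λ₀ = c/f₀ = 299792458/6.432e+19 = 4.6609524e-12 m = 4.6610 pm

Calculate Compton shift:
Δλ = λ_C(1 - cos(126°)) = 3.8525 pm

Final wavelength:
λ' = λ₀ + Δλ = 4.6610 + 3.8525 = 8.5134 pm

Final frequency:
f' = c/λ' = 299792458/8.5134120e-12 = 3.5214137e+19 Hz

Frequency shift (decrease):
Δf = f₀ - f' = 6.432e+19 - 3.5214137e+19 = 2.911e+19 Hz

(Intermediate values are shown rounded; full precision is carried through to the final answer.)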